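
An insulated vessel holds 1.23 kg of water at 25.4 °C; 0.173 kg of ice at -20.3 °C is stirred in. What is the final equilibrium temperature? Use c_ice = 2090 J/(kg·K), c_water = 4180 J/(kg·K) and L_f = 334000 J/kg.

Sum of m c ΔT and latent-heat terms is zero:
ice -20.3→0 °C: 0.173×2090×20.3 = 7339.9; melt ice: 0.173×334000 = 57782; warm the meltwater: 723.14 T; water cools: 1.23×4180×(T − 25.4) = 5141.4(T − 25.4)
5864.5 T = 130592 − 65122 = 65470
T ≈ 11.16 °C — above 0 °C, consistent with complete melting.

T_f ≈ 11.2 °C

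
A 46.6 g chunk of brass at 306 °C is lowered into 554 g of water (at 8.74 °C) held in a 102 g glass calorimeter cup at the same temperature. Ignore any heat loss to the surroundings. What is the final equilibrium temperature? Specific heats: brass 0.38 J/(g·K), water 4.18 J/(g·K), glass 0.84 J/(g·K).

T_f ≈ 10.9 °C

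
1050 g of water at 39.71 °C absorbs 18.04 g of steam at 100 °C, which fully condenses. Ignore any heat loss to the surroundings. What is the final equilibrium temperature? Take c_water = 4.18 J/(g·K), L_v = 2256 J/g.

T_f ≈ 49.8 °C

Setting the total heat transfer to zero:
condense steam: −18.04×2256 = −40698; condensed water 100 °C→T: 75.41(T − 100); water warms: 1050×4.18×(T − 39.71) = 4389(T − 39.71)
4464.4 T = 40698 + 7540.7 + 174287 = 222526
T ≈ 49.84 °C, under the boiling point, so the assumption holds.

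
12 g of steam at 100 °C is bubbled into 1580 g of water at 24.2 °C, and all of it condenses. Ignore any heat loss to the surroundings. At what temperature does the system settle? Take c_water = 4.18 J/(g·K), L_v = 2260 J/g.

Heat gained plus heat lost sum to zero:
latent heat released on condensation: 12·2260 = 27120
  condensate cools 100→T: 12·4.18·(T − 100) = 50.16(T − 100)
  water warms: 1580·4.18·(T − 24.2) = 6604.4(T − 24.2)
6654.6 T = 27120 + 5016 + 159826 = 191962
T ≈ 28.85 °C — below 100 °C, confirming all the steam condensed.

T_f ≈ 28.8 °C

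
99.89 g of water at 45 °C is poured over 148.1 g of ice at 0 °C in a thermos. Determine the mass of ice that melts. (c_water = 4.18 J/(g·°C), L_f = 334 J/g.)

m_melted ≈ 56.3 g

Water can give up m c ΔT = 99.89·4.18·45 = 18789 J before reaching 0 °C.
To melt every bit of ice: 148.1·334 = 49465 J.
18789 J < 49465 J, so only part of the ice melts and the system sits at 0 °C.
m_melt = 18789 / L_f = 56.26 g.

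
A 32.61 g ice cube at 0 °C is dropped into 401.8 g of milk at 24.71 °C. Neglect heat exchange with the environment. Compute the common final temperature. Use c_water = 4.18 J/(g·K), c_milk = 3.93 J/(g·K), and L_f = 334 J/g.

Sum of m c ΔT and latent-heat terms is zero:
latent heat to melt: 32.61×334 = 10892
  warm the meltwater: 136.31 T
  milk: 1579.1(T − 24.71)
1715.4 T = 39019 − 10892 = 28127
T ≈ 16.40 °C. Since T > 0 °C, the all-ice-melts assumption holds.

T_f ≈ 16.4 °C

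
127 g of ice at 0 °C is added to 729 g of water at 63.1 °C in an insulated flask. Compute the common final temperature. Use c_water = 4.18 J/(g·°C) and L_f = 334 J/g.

T_f ≈ 41.9 °C

Net heat exchanged in the isolated system is zero:
latent heat to melt: 127×334 = 42418; meltwater 0→T: 127×4.18×T = 530.86 T; water cools: 729×4.18×(T − 63.1) = 3047.2(T − 63.1)
3578.1 T = 192280 − 42418 = 149862
T ≈ 41.88 °C — above 0 °C, consistent with complete melting.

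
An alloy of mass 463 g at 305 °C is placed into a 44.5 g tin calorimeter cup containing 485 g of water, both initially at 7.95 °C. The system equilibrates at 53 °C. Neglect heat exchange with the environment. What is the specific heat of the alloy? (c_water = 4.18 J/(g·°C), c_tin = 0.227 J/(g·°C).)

c ≈ 0.787 J/(g·°C)

Setting the total heat transfer to zero:
463·c·(53 − 305) + 485·4.18·(53 − 7.95) + 44.5·0.227·(53 − 7.95) = 0
-116676 c = -91785
c = -91785/-116676 ≈ 0.7867 J/(g·°C)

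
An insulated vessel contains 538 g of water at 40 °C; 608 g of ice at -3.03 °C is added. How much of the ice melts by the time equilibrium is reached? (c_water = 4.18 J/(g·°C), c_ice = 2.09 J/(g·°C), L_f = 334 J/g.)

Water can give up m c ΔT = 538×4.18×40 = 89954 J before reaching 0 °C.
Of that, 608×2.09×3.03 = 3850.3 J goes to bring the ice to 0 °C, leaving 86103 J.
To melt every bit of ice: 608×334 = 203072 J.
Since 86103 < 203072 J, not all the ice melts; equilibrium is at 0 °C.
m_melt = 86103 / L_f = 257.8 g.

m_melted ≈ 258 g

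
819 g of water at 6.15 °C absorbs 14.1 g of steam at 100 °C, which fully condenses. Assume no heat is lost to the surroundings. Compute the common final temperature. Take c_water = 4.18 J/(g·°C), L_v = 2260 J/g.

Net heat exchanged in the isolated system is zero:
steam→water at 100 °C releases m L_v = 14.1×2260 = 31866
  condensate cools 100→T: 14.1×4.18×(T − 100) = 58.94(T − 100)
  water warms: 819×4.18×(T − 6.15) = 3423.4(T − 6.15)
3482.4 T = 31866 + 5893.8 + 21054 = 58814
T ≈ 16.89 °C, under the boiling point, so the assumption holds.

T_f ≈ 16.9 °C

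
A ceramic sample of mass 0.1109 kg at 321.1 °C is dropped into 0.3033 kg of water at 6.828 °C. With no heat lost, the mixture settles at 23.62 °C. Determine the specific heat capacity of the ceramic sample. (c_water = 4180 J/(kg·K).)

c ≈ 645 J/(kg·K)

Heat lost by the ceramic sample = heat gained by the water:
0.1109·c·(321.1 − 23.62) = 0.3033·4180·(23.62 − 6.828)
32.99 c = 21289  ⇒  c ≈ 645.3 J/(kg·K)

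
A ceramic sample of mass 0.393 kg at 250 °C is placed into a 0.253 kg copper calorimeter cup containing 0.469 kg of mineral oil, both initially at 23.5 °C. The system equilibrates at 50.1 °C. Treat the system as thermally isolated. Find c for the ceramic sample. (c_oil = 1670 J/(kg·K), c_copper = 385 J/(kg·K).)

Let T be the final temperature. ΣQ_i = 0:
0.393×c×(50.1 − 250) + 0.469×1670×(50.1 − 23.5) + 0.253×385×(50.1 − 23.5) = 0
-78.56 c = -23425
c = -23425/-78.56 ≈ 298.2 J/(kg·K)

c ≈ 298 J/(kg·K)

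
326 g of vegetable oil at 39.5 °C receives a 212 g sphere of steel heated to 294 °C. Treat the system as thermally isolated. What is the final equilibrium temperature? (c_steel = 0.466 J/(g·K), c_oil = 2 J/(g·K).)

T_f ≈ 73.0 °C

Net heat exchanged in the isolated system is zero:
212×0.466×(T − 294) + 326×2×(T − 39.5) = 0
98.79(T − 294) + 652(T − 39.5) = 0
750.79 T = 54799
T = 54799/750.79 ≈ 72.99 °C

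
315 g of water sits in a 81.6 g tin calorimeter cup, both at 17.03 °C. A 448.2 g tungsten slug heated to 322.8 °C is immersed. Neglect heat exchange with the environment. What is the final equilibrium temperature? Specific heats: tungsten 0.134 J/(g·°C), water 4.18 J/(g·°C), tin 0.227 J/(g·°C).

Setting the total heat transfer to zero:
448.2×0.134×(T − 322.8) + 315×4.18×(T − 17.03) + 81.6×0.227×(T − 17.03) = 0
(60.06 + 1316.7 + 18.52) T = 60.06×322.8 + 1316.7×17.03 + 18.52×17.03
T = 42126 / 1395.3 = 30.2 °C

T_f ≈ 30.2 °C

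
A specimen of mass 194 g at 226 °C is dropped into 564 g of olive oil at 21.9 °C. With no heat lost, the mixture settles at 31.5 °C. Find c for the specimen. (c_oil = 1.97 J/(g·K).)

c ≈ 0.283 J/(g·K)

Let T be the final temperature. ΣQ_i = 0:
194·c·(31.5 − 226) + 564·1.97·(31.5 − 21.9) = 0
-37733 c = -10666
c = -10666/-37733 ≈ 0.2827 J/(g·K)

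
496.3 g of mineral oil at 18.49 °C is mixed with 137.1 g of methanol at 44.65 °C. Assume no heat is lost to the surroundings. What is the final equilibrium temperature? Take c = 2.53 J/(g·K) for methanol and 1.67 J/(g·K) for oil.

Let T be the final temperature. ΣQ_i = 0:
137.1×2.53×(T − 44.65) + 496.3×1.67×(T − 18.49) = 0
1175.7 T = 30812
T = 30812/1175.7 ≈ 26.21 °C

T_f ≈ 26.2 °C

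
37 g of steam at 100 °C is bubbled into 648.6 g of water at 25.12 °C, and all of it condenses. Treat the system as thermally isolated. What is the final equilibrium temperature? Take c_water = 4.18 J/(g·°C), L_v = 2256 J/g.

T_f ≈ 58.3 °C

Taking heat into each body as positive, Σ m c ΔT = 0:
latent heat released on condensation: 37×2256 = 83472; condensed water 100 °C→T: 154.66(T − 100); original water: 2711.1(T − 25.12)
2865.8 T = 83472 + 15466 + 68104 = 167042
T ≈ 58.29 °C — below 100 °C, confirming all the steam condensed.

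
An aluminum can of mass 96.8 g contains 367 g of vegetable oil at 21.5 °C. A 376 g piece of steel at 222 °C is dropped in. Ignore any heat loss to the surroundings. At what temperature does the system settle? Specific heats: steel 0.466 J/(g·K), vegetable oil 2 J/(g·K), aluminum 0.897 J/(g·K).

T_f ≈ 56.8 °C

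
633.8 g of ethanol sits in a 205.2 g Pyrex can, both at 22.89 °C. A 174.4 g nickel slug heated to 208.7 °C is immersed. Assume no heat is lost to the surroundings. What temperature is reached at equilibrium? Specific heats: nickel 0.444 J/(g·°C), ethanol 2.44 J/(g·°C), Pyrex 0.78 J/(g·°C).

T_f ≈ 31.0 °C

Setting the total heat transfer to zero:
174.4·0.444·(T − 208.7) + 633.8·2.44·(T − 22.89) + 205.2·0.78·(T − 22.89) = 0
77.43(T − 208.7) + 1546.5(T − 22.89) + 160.06(T − 22.89) = 0
1784 T = 55223
T ≈ 30.96 °C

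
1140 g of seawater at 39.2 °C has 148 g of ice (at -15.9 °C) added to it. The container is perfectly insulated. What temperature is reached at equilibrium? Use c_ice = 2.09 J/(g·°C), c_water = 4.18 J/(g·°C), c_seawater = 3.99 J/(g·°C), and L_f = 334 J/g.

T_f ≈ 24.0 °C

Heat gained plus heat lost sum to zero:
warm ice to 0 °C: 148·2.09·(0 − (-15.9)) = 4918.2
  melt ice: 148·334 = 49432
  warm the meltwater: 618.64 T
  seawater: 4548.6(T − 39.2)
5167.2 T = 178305 − 54350 = 123955
T ≈ 23.99 °C (positive, so assuming full melt was valid).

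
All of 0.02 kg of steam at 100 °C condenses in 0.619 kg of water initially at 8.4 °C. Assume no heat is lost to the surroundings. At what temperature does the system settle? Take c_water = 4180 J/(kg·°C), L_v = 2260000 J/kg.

T_f ≈ 28.2 °C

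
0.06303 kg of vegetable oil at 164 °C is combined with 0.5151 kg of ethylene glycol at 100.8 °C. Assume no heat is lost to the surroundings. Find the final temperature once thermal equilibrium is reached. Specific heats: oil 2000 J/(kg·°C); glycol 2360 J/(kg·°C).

Net heat exchanged in the isolated system is zero:
0.06303·2000·(T − 164) + 0.5151·2360·(T − 100.8) = 0
126.06(T − 164) + 1215.6(T − 100.8) = 0
(126.06 + 1215.6) T = 126.06·164 + 1215.6·100.8
T = 143210/1341.7 ≈ 106.74 °C

T_f ≈ 106.7 °C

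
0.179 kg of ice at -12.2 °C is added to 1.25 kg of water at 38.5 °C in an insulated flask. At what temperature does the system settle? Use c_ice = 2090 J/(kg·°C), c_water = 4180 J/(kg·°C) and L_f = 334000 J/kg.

Taking heat into each body as positive, Σ m c ΔT = 0:
ice -12.2→0 °C: 0.179·2090·12.2 = 4564.1
  fusion: m_ice L_f = 0.179·334000 = 59786
  meltwater 0→T: 0.179·4180·T = 748.22 T
  water: 5225(T − 38.5)
5973.2 T = 201162 − 64350 = 136812
T ≈ 22.90 °C — above 0 °C, consistent with complete melting.

T_f ≈ 22.9 °C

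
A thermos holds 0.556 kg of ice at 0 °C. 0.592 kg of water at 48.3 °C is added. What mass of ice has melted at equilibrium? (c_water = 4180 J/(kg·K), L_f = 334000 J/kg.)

Water can give up m c ΔT = 0.592·4180·48.3 = 119521 J before reaching 0 °C.
Melting all 0.556 kg of ice would need 0.556·334000 = 185704 J.
119521 J < 185704 J, so only part of the ice melts and the system sits at 0 °C.
Mass melted = 119521/334000 ≈ 0.3578 kg.

m_melted ≈ 0.358 kg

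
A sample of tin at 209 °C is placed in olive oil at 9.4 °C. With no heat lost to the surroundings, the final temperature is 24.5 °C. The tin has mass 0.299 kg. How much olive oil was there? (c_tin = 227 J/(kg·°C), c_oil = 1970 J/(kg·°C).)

Heat lost by the tin = heat gained by the oil:
0.299·227·(209 − 24.5) = m·1970·(24.5 − 9.4)
29747 m = 12523  ⇒  m ≈ 0.421 kg

m ≈ 0.421 kg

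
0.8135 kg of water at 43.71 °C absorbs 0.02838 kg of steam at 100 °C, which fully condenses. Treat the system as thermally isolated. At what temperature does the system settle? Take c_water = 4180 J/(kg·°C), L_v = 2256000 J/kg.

Taking heat into each body as positive, Σ m c ΔT = 0:
condense steam: −0.02838×2256000 = −64025; condensate cools 100→T: 0.02838×4180×(T − 100) = 118.63(T − 100); water warms: 0.8135×4180×(T − 43.71) = 3400.4(T − 43.71)
3519.1 T = 64025 + 11863 + 148633 = 224521
T ≈ 63.80 °C (< 100 °C, so full condensation is consistent).

T_f ≈ 63.8 °C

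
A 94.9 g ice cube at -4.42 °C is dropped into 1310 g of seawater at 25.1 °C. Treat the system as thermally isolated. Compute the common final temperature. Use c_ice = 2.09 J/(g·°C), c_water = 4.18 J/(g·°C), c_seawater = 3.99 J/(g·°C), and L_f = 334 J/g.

Energy conservation, ΣQ = 0:
warm ice to 0 °C: 94.9×2.09×(0 − (-4.42)) = 876.67; melt ice: 94.9×334 = 31697; warm the meltwater: 396.68 T; seawater: 5226.9(T − 25.1)
5623.6 T = 131195 − 32573 = 98622
T ≈ 17.54 °C (positive, so assuming full melt was valid).

T_f ≈ 17.5 °C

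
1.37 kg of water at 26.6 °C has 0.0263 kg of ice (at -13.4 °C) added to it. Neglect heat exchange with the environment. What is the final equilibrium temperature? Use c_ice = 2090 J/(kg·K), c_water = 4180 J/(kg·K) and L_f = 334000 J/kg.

Energy balance with sensible and latent terms:
warm ice to 0 °C: 0.0263·2090·(0 − (-13.4)) = 736.56
  melt ice: 0.0263·334000 = 8784.2
  warm the meltwater: 109.93 T
  water cools: 1.37·4180·(T − 26.6) = 5726.6(T − 26.6)
5836.5 T = 152328 − 9520.8 = 142807
T ≈ 24.47 °C — above 0 °C, consistent with complete melting.

T_f ≈ 24.5 °C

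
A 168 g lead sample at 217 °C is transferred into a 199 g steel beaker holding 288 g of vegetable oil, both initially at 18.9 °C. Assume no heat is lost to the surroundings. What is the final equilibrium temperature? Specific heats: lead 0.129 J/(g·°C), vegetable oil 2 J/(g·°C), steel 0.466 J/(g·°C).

T_f ≈ 25.1 °C

With ΣQ=0 the equilibrium temperature is the m·c-weighted mean:
T_f = (21.67·217 + 576·18.9 + 92.73·18.9) / (21.67 + 576 + 92.73)
    = 17342 / 690.41 ≈ 25.12 °C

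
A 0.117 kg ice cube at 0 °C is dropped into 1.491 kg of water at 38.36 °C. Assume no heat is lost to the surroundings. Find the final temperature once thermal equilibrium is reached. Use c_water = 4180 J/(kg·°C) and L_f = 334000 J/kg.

T_f ≈ 29.8 °C

Energy balance with sensible and latent terms:
latent heat to melt: 0.117·334000 = 39078
  warm the meltwater: 489.06 T
  water: 6232.4(T − 38.36)
6721.4 T = 239074 − 39078 = 199996
T ≈ 29.75 °C — above 0 °C, consistent with complete melting.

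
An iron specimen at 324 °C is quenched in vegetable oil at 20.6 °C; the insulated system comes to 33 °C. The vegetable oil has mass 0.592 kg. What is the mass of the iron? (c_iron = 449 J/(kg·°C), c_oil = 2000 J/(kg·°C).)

Conservation of energy gives ΣQ = 0:
m×449×(33 − 324) + 0.592×2000×(33 − 20.6) = 0
-130659 m = -14682
m = -14682/-130659 ≈ 0.1124 kg

m ≈ 0.112 kg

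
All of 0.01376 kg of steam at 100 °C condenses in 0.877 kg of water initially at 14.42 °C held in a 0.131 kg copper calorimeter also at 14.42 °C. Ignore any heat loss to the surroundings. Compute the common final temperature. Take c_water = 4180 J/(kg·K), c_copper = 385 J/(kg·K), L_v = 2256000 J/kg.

Let T be the final temperature. ΣQ_i = 0:
condense steam: −0.01376·2256000 = −31043
  condensate cools 100→T: 0.01376·4180·(T − 100) = 57.52(T − 100)
  original water: 3665.9(T − 14.42)
  copper cup: 0.131·385·(T − 14.42) = 50.44(T − 14.42)
3773.8 T = 31043 + 5751.7 + 53589 = 90383
T ≈ 23.95 °C (< 100 °C, so full condensation is consistent).

T_f ≈ 24.0 °C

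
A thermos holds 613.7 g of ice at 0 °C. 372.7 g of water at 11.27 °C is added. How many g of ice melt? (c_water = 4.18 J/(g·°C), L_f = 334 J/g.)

Cooling the water to 0 °C releases 372.7×4.18×11.27 = 17557 J.
To melt every bit of ice: 613.7×334 = 204976 J.
17557 J < 204976 J, so only part of the ice melts and the system sits at 0 °C.
m_melted×334 = 17557  ⇒  m_melted ≈ 52.57 g.

m_melted ≈ 52.6 g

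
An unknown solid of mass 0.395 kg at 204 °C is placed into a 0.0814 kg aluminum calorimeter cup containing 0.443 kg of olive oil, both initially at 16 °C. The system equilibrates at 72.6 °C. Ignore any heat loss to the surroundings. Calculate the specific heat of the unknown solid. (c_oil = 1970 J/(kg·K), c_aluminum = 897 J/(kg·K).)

c ≈ 1030 J/(kg·K)

Net heat exchanged in the isolated system is zero:
0.395·c·(72.6 − 204) + 0.443·1970·(72.6 − 16) + 0.0814·897·(72.6 − 16) = 0
-51.9 c = -53528
c = -53528/-51.9 ≈ 1031 J/(kg·K)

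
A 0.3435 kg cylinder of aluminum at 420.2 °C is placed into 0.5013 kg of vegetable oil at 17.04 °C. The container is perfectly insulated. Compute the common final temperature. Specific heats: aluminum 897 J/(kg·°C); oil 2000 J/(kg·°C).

|Q_aluminum| = |Q_oil|:
0.3435×897×(420.2 − T) = 0.5013×2000×(T − 17.04)
308.12(420.2 − T) = 1002.6(T − 17.04)
1310.7 T = 146556  ⇒  T ≈ 111.81 °C

T_f ≈ 111.8 °C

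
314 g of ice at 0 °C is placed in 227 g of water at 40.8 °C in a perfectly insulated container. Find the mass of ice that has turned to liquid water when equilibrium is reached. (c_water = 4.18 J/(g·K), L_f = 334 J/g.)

m_melted ≈ 116 g

Water can give up m c ΔT = 227·4.18·40.8 = 38713 J before reaching 0 °C.
Fully melting the ice requires m_ice L_f = 314·334 = 104876 J.
That's not enough to melt it all — equilibrium is at 0 °C with ice remaining.
Mass melted = 38713/334 ≈ 115.9 g.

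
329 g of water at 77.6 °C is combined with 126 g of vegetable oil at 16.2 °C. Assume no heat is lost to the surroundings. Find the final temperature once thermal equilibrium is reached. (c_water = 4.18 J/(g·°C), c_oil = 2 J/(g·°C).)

Setting the total heat transfer to zero:
329×4.18×(T − 77.6) + 126×2×(T − 16.2) = 0
(1375.2 + 252) T = 1375.2×77.6 + 252×16.2
T ≈ 68.09 °C

T_f ≈ 68.1 °C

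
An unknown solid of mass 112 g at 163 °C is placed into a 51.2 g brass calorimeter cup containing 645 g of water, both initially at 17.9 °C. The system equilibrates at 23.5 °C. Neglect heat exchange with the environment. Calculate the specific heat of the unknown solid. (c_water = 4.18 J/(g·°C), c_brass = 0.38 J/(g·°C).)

Let T be the final temperature. ΣQ_i = 0:
112×c×(23.5 − 163) + 645×4.18×(23.5 − 17.9) + 51.2×0.38×(23.5 − 17.9) = 0
-15624 c = -15207
c = -15207/-15624 ≈ 0.9733 J/(g·°C)

c ≈ 0.973 J/(g·°C)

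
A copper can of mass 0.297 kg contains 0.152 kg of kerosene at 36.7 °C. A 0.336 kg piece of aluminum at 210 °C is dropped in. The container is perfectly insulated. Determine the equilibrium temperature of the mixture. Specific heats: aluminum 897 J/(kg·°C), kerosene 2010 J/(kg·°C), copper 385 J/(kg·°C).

T_f ≈ 109.1 °C

Heat gained plus heat lost sum to zero:
0.336*897*(T − 210) + 0.152*2010*(T − 36.7) + 0.297*385*(T − 36.7) = 0
721.26 T = 78701
T ≈ 109.12 °C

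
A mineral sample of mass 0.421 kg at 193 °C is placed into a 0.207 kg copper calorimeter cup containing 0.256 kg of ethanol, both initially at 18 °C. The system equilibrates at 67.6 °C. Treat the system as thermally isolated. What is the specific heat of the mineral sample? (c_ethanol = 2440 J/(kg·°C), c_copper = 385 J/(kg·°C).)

Energy conservation, ΣQ = 0:
0.421×c×(67.6 − 193) + 0.256×2440×(67.6 − 18) + 0.207×385×(67.6 − 18) = 0
-52.79 c = -34935
c = -34935/-52.79 ≈ 661.7 J/(kg·°C)

c ≈ 662 J/(kg·°C)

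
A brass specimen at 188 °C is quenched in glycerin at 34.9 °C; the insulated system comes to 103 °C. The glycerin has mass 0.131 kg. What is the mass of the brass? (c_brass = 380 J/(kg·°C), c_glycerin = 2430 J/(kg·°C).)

|Q_brass| = |Q_glycerin|:
m×380×(188 − 103) = 0.131×2430×(103 − 34.9)
32300 m = 21678  ⇒  m ≈ 0.6712 kg

m ≈ 0.671 kg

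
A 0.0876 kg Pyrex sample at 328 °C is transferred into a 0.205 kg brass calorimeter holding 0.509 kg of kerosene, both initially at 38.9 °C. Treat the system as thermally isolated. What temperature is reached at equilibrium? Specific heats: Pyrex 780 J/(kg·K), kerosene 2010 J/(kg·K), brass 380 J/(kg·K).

T_f ≈ 55.8 °C

Taking heat into each body as positive, Σ m c ΔT = 0:
0.0876·780·(T − 328) + 0.509·2010·(T − 38.9) + 0.205·380·(T − 38.9) = 0
(68.33 + 1023.1 + 77.9) T = 68.33·328 + 1023.1·38.9 + 77.9·38.9
T = 65240/1169.3 ≈ 55.79 °C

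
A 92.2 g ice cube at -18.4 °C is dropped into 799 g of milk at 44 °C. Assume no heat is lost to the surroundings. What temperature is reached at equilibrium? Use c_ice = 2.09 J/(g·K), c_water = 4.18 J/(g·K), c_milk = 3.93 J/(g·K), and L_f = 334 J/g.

Energy balance with sensible and latent terms:
warm ice to 0 °C: 92.2×2.09×(0 − (-18.4)) = 3545.6; melt ice: 92.2×334 = 30795; meltwater 0→T: 92.2×4.18×T = 385.4 T; milk cools: 799×3.93×(T − 44) = 3140.1(T − 44)
3525.5 T = 138163 − 34340 = 103823
T ≈ 29.45 °C. Since T > 0 °C, the all-ice-melts assumption holds.

T_f ≈ 29.4 °C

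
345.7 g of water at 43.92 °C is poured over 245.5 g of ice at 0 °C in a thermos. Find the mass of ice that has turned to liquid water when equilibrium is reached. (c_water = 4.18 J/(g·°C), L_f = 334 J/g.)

m_melted ≈ 190 g

Water can give up m c ΔT = 345.7·4.18·43.92 = 63466 J before reaching 0 °C.
To melt every bit of ice: 245.5·334 = 81997 J.
Since 63466 < 81997 J, not all the ice melts; equilibrium is at 0 °C.
m_melted·334 = 63466  ⇒  m_melted ≈ 190 g.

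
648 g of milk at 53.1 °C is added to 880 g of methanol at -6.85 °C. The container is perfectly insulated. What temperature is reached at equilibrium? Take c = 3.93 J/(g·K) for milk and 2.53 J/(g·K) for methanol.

T_f ≈ 25.1 °C

Conservation of energy gives ΣQ = 0:
648*3.93*(T − 53.1) + 880*2.53*(T − (-6.85)) = 0
4773 T = 119976
T = 119976 / 4773 = 25.1 °C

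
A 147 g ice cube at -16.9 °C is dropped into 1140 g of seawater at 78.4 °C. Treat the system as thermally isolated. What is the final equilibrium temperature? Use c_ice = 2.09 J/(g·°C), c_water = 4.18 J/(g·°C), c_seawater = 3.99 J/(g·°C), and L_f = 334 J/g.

T_f ≈ 58.6 °C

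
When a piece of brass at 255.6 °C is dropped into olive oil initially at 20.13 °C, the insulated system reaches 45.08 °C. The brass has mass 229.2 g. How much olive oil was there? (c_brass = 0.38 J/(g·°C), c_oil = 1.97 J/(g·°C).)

m ≈ 373 g

|Q_brass| = |Q_oil|:
229.2×0.38×(255.6 − 45.08) = m×1.97×(45.08 − 20.13)
49.15 m = 18335  ⇒  m ≈ 373 g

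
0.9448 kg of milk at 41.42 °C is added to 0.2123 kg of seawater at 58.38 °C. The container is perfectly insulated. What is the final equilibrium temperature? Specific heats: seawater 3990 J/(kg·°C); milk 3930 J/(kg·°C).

T_f ≈ 44.6 °C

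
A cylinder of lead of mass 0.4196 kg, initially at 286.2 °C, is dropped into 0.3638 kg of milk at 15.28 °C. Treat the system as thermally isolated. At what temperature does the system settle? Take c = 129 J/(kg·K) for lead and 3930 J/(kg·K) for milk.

T_f ≈ 25.2 °C

Heat lost by the lead equals heat gained by the milk:
0.4196*129*(286.2 − T) = 0.3638*3930*(T − 15.28)
54.13(286.2 − T) = 1429.7(T − 15.28)
1483.9 T = 37338  ⇒  T ≈ 25.16 °C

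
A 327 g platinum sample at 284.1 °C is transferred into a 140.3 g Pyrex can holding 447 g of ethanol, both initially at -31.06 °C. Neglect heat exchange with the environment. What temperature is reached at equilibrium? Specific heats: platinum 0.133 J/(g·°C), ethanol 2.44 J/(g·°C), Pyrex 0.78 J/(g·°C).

Setting the total heat transfer to zero:
327·0.133·(T − 284.1) + 447·2.44·(T − (-31.06)) + 140.3·0.78·(T − (-31.06)) = 0
1243.6 T = -24920
T = -24920/1243.6 ≈ -20.04 °C

T_f ≈ -20.0 °C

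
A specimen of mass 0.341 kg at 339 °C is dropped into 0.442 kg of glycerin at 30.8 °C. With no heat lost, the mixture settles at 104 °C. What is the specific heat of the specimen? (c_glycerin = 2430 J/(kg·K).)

Heat lost by the specimen = heat gained by the glycerin:
0.341·c·(339 − 104) = 0.442·2430·(104 − 30.8)
80.14 c = 78621  ⇒  c ≈ 981.1 J/(kg·K)

c ≈ 981 J/(kg·K)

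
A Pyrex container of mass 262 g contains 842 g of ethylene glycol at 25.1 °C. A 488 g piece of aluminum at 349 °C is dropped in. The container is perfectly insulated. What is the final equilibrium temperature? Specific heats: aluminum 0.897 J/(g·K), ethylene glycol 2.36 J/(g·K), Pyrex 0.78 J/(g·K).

T_f is the heat-capacity-weighted average of the initial temperatures:
T_f = (437.74×349 + 1987.1×25.1 + 204.36×25.1) / (437.74 + 1987.1 + 204.36)
    = 207776 / 2629.2 ≈ 79.03 °C

T_f ≈ 79.0 °C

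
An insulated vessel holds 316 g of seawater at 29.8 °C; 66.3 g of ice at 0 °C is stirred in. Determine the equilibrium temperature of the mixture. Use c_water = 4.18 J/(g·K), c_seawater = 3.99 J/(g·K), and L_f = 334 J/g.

T_f ≈ 10.0 °C

Conservation of energy gives ΣQ = 0:
latent heat to melt: 66.3·334 = 22144
  warm the meltwater: 277.13 T
  seawater cools: 316·3.99·(T − 29.8) = 1260.8(T − 29.8)
1538 T = 37573 − 22144 = 15429
T ≈ 10.03 °C (positive, so assuming full melt was valid).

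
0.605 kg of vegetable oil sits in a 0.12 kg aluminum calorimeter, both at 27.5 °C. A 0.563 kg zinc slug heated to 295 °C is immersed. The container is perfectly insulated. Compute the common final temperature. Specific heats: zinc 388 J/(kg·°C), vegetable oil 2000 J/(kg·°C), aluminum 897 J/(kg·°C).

T_f ≈ 65.5 °C

Taking heat into each body as positive, Σ m c ΔT = 0:
0.563*388*(T − 295) + 0.605*2000*(T − 27.5) + 0.12*897*(T − 27.5) = 0
(218.44 + 1210 + 107.64) T = 218.44*295 + 1210*27.5 + 107.64*27.5
T ≈ 65.54 °C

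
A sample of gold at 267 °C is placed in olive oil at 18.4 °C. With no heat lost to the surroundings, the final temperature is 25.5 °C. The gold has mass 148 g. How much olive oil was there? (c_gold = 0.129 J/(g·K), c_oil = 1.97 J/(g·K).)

m ≈ 330 g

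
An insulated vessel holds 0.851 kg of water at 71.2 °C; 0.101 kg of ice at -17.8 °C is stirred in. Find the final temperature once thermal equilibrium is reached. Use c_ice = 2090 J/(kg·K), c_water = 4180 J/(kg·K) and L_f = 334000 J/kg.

T_f ≈ 54.2 °C

Heat gained plus heat lost sum to zero:
ice -17.8→0 °C: 0.101×2090×17.8 = 3757.4
  fusion: m_ice L_f = 0.101×334000 = 33734
  warm the meltwater: 422.18 T
  water cools: 0.851×4180×(T − 71.2) = 3557.2(T − 71.2)
3979.4 T = 253271 − 37491 = 215780
T ≈ 54.22 °C — above 0 °C, consistent with complete melting.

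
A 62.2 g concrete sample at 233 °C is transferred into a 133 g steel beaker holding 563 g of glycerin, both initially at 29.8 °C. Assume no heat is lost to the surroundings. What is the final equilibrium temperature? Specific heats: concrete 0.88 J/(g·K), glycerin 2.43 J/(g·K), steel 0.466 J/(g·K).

T_f ≈ 37.3 °C

Let T be the final temperature. ΣQ_i = 0:
62.2×0.88×(T − 233) + 563×2.43×(T − 29.8) + 133×0.466×(T − 29.8) = 0
1484.8 T = 55370
T = 55370/1484.8 ≈ 37.29 °C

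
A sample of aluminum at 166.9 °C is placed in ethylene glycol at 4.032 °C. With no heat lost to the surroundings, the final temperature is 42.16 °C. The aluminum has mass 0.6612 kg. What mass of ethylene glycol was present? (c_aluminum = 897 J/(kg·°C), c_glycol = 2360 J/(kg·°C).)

Setting the total heat transfer to zero:
0.6612·897·(42.16 − 166.9) + m·2360·(42.16 − 4.032) = 0
89982 m = 73983
m = 73983/89982 ≈ 0.8222 kg

m ≈ 0.822 kg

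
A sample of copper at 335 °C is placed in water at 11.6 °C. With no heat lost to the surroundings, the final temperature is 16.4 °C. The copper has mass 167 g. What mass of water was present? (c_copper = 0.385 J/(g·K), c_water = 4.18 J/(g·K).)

m ≈ 1020 g

|Q_copper| = |Q_water|:
167·0.385·(335 − 16.4) = m·4.18·(16.4 − 11.6)
20.06 m = 20484  ⇒  m ≈ 1021 g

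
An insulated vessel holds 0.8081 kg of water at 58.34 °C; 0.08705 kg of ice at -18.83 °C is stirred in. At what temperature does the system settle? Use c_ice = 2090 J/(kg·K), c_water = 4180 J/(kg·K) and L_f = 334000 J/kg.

T_f ≈ 44.0 °C

Sum of m c ΔT and latent-heat terms is zero:
warm ice to 0 °C: 0.08705×2090×(0 − (-18.83)) = 3425.8; latent heat to melt: 0.08705×334000 = 29075; meltwater 0→T: 0.08705×4180×T = 363.87 T; water: 3377.9(T − 58.34)
3741.7 T = 197064 − 32501 = 164564
T ≈ 43.98 °C (positive, so assuming full melt was valid).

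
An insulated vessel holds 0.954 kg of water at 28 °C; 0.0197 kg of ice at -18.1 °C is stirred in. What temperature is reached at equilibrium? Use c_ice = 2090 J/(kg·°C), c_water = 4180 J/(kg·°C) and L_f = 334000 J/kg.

T_f ≈ 25.6 °C

Sum of m c ΔT and latent-heat terms is zero:
ice -18.1→0 °C: 0.0197·2090·18.1 = 745.23; latent heat to melt: 0.0197·334000 = 6579.8; meltwater 0→T: 0.0197·4180·T = 82.35 T; water cools: 0.954·4180·(T − 28) = 3987.7(T − 28)
4070.1 T = 111656 − 7325 = 104331
T ≈ 25.63 °C — above 0 °C, consistent with complete melting.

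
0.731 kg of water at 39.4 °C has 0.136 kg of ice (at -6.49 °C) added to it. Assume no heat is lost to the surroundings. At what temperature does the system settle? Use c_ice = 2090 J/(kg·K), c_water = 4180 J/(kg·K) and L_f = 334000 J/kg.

T_f ≈ 20.2 °C

Heat gained plus heat lost sum to zero:
warm ice to 0 °C: 0.136×2090×(0 − (-6.49)) = 1844.7
  melt ice: 0.136×334000 = 45424
  meltwater 0→T: 0.136×4180×T = 568.48 T
  water: 3055.6(T − 39.4)
3624.1 T = 120390 − 47269 = 73121
T ≈ 20.18 °C (positive, so assuming full melt was valid).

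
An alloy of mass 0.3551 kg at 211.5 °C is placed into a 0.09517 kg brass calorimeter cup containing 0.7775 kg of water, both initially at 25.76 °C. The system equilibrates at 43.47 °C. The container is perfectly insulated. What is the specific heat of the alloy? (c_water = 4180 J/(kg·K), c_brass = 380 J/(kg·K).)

c ≈ 975 J/(kg·K)

Setting the total heat transfer to zero:
0.3551·c·(43.47 − 211.5) + 0.7775·4180·(43.47 − 25.76) + 0.09517·380·(43.47 − 25.76) = 0
-59.67 c = -58197
c = -58197/-59.67 ≈ 975.4 J/(kg·K)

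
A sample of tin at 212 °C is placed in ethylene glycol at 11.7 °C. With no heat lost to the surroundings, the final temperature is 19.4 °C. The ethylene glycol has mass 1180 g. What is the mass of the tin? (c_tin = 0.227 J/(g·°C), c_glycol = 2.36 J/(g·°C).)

Let T be the final temperature. ΣQ_i = 0:
m×0.227×(19.4 − 212) + 1180×2.36×(19.4 − 11.7) = 0
-43.72 m = -21443
m = -21443/-43.72 ≈ 490.5 g

m ≈ 490 g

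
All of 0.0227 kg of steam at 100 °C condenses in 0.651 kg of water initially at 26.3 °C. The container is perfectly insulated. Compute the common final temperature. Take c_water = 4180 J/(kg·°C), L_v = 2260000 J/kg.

T_f ≈ 47.0 °C

Taking heat into each body as positive, Σ m c ΔT = 0:
latent heat released on condensation: 0.0227·2260000 = 51302
  condensate cools 100→T: 0.0227·4180·(T − 100) = 94.89(T − 100)
  water warms: 0.651·4180·(T − 26.3) = 2721.2(T − 26.3)
2816.1 T = 51302 + 9488.6 + 71567 = 132358
T ≈ 47.00 °C, under the boiling point, so the assumption holds.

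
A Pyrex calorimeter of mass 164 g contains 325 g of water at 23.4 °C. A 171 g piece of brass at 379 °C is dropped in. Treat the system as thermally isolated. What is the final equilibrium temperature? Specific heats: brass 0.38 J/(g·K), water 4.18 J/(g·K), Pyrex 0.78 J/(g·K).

T_f ≈ 38.3 °C

Let T be the final temperature. ΣQ_i = 0:
171×0.38×(T − 379) + 325×4.18×(T − 23.4) + 164×0.78×(T − 23.4) = 0
(64.98 + 1358.5 + 127.92) T = 64.98×379 + 1358.5×23.4 + 127.92×23.4
T = 59410/1551.4 ≈ 38.29 °C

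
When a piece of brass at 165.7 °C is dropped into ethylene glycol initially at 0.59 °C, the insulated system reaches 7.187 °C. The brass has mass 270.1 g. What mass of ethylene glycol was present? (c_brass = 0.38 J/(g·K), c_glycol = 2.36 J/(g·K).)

|Q_brass| = |Q_glycol|:
270.1·0.38·(165.7 − 7.187) = m·2.36·(7.187 − 0.59)
15.57 m = 16269  ⇒  m ≈ 1045 g

m ≈ 1040 g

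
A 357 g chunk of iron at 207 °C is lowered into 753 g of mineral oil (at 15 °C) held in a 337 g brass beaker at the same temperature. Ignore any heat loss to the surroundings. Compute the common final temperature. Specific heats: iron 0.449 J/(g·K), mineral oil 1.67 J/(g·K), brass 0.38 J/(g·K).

T_f ≈ 34.9 °C

Energy conservation, ΣQ = 0:
357×0.449×(T − 207) + 753×1.67×(T − 15) + 337×0.38×(T − 15) = 0
(160.29 + 1257.5 + 128.06) T = 160.29×207 + 1257.5×15 + 128.06×15
T = 53964/1545.9 ≈ 34.91 °C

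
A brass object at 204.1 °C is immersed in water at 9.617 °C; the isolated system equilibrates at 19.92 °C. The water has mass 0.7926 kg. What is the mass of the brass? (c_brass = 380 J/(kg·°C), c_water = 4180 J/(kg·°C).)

m ≈ 0.488 kg

|Q_brass| = |Q_water|:
m×380×(204.1 − 19.92) = 0.7926×4180×(19.92 − 9.617)
69988 m = 34135  ⇒  m ≈ 0.4877 kg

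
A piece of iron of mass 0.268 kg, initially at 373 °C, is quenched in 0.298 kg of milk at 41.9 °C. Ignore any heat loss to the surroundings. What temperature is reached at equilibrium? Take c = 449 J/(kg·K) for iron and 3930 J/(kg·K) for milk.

Set heat shed by the hot body equal to heat absorbed by the cold body:
0.268*449*(373 − T) = 0.298*3930*(T − 41.9)
120.33(373 − T) = 1171.1(T − 41.9)
1291.5 T = 93955  ⇒  T ≈ 72.75 °C

T_f ≈ 72.8 °C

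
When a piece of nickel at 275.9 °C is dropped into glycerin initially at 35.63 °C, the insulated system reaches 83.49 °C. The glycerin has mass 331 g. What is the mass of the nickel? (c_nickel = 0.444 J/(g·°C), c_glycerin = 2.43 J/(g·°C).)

m ≈ 451 g

Heat gained plus heat lost sum to zero:
m×0.444×(83.49 − 275.9) + 331×2.43×(83.49 − 35.63) = 0
-85.43 m = -38495
m = -38495/-85.43 ≈ 450.6 g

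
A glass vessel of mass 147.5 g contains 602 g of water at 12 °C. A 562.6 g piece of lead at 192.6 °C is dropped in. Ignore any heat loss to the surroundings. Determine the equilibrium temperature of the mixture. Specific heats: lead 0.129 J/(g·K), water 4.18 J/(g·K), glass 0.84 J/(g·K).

T_f ≈ 16.8 °C

T_f = Σ m_i c_i T_i / Σ m_i c_i:
T_f = (72.58*192.6 + 2516.4*12 + 123.9*12) / (72.58 + 2516.4 + 123.9)
    = 45661 / 2712.8 ≈ 16.83 °C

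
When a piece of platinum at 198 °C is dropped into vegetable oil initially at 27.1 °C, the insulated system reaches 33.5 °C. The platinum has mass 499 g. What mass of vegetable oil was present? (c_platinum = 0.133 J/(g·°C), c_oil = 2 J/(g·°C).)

m ≈ 853 g

Energy conservation, ΣQ = 0:
499·0.133·(33.5 − 198) + m·2·(33.5 − 27.1) = 0
12.8 m = 10917
m = 10917/12.8 ≈ 852.9 g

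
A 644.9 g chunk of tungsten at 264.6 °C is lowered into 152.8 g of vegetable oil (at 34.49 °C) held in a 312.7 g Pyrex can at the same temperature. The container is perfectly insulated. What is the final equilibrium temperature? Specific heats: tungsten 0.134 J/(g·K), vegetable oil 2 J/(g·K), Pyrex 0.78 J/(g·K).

T_f = Σ m_i c_i T_i / Σ m_i c_i:
T_f = (86.42×264.6 + 305.6×34.49 + 243.91×34.49) / (86.42 + 305.6 + 243.91)
    = 41818 / 635.92 ≈ 65.76 °C

T_f ≈ 65.8 °C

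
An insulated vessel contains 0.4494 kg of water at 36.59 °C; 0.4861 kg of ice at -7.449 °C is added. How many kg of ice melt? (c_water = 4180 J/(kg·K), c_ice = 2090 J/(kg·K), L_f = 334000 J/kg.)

m_melted ≈ 0.183 kg

Water can give up m c ΔT = 0.4494×4180×36.59 = 68734 J before reaching 0 °C.
Warming the ice to 0 °C takes 0.4861×2090×7.449 = 7567.8 J, leaving 61166 J for melting.
To melt every bit of ice: 0.4861×334000 = 162357 J.
Since 61166 < 162357 J, not all the ice melts; equilibrium is at 0 °C.
Mass melted = 61166/334000 ≈ 0.1831 kg.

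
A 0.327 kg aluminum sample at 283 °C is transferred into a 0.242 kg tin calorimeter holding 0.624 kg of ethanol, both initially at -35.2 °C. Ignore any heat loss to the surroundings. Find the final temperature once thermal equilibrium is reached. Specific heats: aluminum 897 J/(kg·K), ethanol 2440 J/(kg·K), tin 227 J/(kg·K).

Taking heat into each body as positive, Σ m c ΔT = 0:
0.327×897×(T − 283) + 0.624×2440×(T − (-35.2)) + 0.242×227×(T − (-35.2)) = 0
293.32(T − 283) + 1522.6(T − (-35.2)) + 54.93(T − (-35.2)) = 0
(293.32 + 1522.6 + 54.93) T = 293.32×283 + 1522.6×(-35.2) + 54.93×(-35.2)
T = 27481 / 1870.8 = 14.7 °C

T_f ≈ 14.7 °C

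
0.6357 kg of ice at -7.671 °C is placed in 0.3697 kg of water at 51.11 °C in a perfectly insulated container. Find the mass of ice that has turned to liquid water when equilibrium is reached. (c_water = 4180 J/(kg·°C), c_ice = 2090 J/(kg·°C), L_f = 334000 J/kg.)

Water can give up m c ΔT = 0.3697·4180·51.11 = 78983 J before reaching 0 °C.
Of that, 0.6357·2090·7.671 = 10192 J goes to bring the ice to 0 °C, leaving 68791 J.
Melting all 0.6357 kg of ice would need 0.6357·334000 = 212324 J.
That's not enough to melt it all — equilibrium is at 0 °C with ice remaining.
Mass melted = 68791/334000 ≈ 0.206 kg.

m_melted ≈ 0.206 kg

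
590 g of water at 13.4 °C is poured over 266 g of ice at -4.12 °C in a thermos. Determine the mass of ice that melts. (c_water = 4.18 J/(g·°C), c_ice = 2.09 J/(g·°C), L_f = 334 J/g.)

m_melted ≈ 92.1 g

Water can give up m c ΔT = 590·4.18·13.4 = 33047 J before reaching 0 °C.
Warming the ice to 0 °C takes 266·2.09·4.12 = 2290.5 J, leaving 30757 J for melting.
Melting all 266 g of ice would need 266·334 = 88844 J.
That's not enough to melt it all — equilibrium is at 0 °C with ice remaining.
Mass melted = 30757/334 ≈ 92.09 g.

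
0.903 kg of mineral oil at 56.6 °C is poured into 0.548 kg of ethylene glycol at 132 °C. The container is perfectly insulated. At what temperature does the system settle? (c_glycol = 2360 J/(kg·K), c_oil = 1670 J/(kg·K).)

T_f is the heat-capacity-weighted average of the initial temperatures:
T_f = (1293.3*132 + 1508*56.6) / (1293.3 + 1508)
    = 256066 / 2801.3 ≈ 91.41 °C

T_f ≈ 91.4 °C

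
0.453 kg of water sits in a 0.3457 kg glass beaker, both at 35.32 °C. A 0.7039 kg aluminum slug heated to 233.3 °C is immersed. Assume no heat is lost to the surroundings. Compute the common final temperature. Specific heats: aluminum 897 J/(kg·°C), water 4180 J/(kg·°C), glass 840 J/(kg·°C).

T_f ≈ 79.7 °C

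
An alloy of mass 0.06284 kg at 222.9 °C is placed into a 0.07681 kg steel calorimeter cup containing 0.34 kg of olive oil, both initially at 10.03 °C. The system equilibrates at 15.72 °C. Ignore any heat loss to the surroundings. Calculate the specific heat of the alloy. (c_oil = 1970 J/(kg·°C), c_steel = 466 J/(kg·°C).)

Energy conservation, ΣQ = 0:
0.06284×c×(15.72 − 222.9) + 0.34×1970×(15.72 − 10.03) + 0.07681×466×(15.72 − 10.03) = 0
-13.02 c = -4014.8
c = -4014.8/-13.02 ≈ 308.4 J/(kg·°C)

c ≈ 308 J/(kg·°C)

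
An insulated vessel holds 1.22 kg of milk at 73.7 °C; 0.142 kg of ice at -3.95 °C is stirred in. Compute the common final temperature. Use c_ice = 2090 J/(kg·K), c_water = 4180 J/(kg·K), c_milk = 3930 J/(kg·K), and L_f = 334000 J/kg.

Setting the total heat transfer to zero:
warm ice to 0 °C: 0.142×2090×(0 − (-3.95)) = 1172.3; fusion: m_ice L_f = 0.142×334000 = 47428; meltwater 0→T: 0.142×4180×T = 593.56 T; milk cools: 1.22×3930×(T − 73.7) = 4794.6(T − 73.7)
5388.2 T = 353362 − 48600 = 304762
T ≈ 56.56 °C — above 0 °C, consistent with complete melting.

T_f ≈ 56.6 °C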